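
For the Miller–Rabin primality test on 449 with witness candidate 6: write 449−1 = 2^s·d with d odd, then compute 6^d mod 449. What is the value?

449 − 1 = 448 = 2^6 · 7, so d = 7.
6^1 ≡ 6 (mod 449)
6^2 ≡ 6^2 = 36 ≡ 36 (mod 449)
6^4 ≡ 36^2 = 1296 ≡ 398 (mod 449)
7 = 4 + 2 + 1 in binary powers of 2.
So 6^7 ≡ 398 · 36 · 6 ≡ 209 (mod 449).
Squaring chain: 209 → 128 → 220 → 357 → 382 → 448; reaches −1, so base 6 does not prove 449 composite.

209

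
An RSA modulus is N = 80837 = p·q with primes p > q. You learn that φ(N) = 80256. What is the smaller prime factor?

229

φ(n) = (p−1)(q−1) = n − (p+q) + 1, so p + q = 80837 − 80256 + 1 = 582.
p and q are the roots of t² − 582t + 80837 = 0.
Discriminant: 582² − 4·80837 = 338724 − 323348 = 15376; √15376 = 124.
q = (582 − 124)/2 = 229, p = (582 + 124)/2 = 353.
Check: 229 · 353 = 80837.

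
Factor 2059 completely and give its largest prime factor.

71

2059 = 29 · 71
71 is prime.
So 2059 = 29 · 71; the largest prime factor is 71.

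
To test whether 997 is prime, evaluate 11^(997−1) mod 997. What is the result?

1

11^1 ≡ 11 (mod 997)
11^2 ≡ 11^2 = 121 ≡ 121 (mod 997)
11^4 ≡ 121^2 = 14641 ≡ 683 (mod 997)
11^8 ≡ 683^2 = 466489 ≡ 890 (mod 997)
11^16 ≡ 890^2 = 792100 ≡ 482 (mod 997)
11^32 ≡ 482^2 = 232324 ≡ 23 (mod 997)
11^64 ≡ 23^2 = 529 ≡ 529 (mod 997)
11^128 ≡ 529^2 = 279841 ≡ 681 (mod 997)
11^256 ≡ 681^2 = 463761 ≡ 156 (mod 997)
11^512 ≡ 156^2 = 24336 ≡ 408 (mod 997)
996 = 512 + 256 + 128 + 64 + 32 + 4 in binary powers of 2.
So 11^996 ≡ 408 · 156 · 681 · 529 · 23 · 683 ≡ 1 (mod 997).
Since the result is 1, base 11 gives no evidence that 997 is composite.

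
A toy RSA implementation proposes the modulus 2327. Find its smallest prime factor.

2327 is odd.
Digit sum 14, not divisible by 3.
Ends in 7: not divisible by 5.
7: 2327 = 7·332 + 3
11: 2327 = 11·211 + 6
13: 2327 = 13·179

13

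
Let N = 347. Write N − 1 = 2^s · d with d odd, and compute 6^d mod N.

346

347 − 1 = 346 = 2^1 · 173, so d = 173.
6^1 ≡ 6 (mod 347)
6^2 ≡ 6^2 = 36 ≡ 36 (mod 347)
6^4 ≡ 36^2 = 1296 ≡ 255 (mod 347)
6^8 ≡ 255^2 = 65025 ≡ 136 (mod 347)
6^16 ≡ 136^2 = 18496 ≡ 105 (mod 347)
6^32 ≡ 105^2 = 11025 ≡ 268 (mod 347)
6^64 ≡ 268^2 = 71824 ≡ 342 (mod 347)
6^128 ≡ 342^2 = 116964 ≡ 25 (mod 347)
173 = 128 + 32 + 8 + 4 + 1 in binary powers of 2.
So 6^173 ≡ 25 · 268 · 136 · 255 · 6 ≡ 346 (mod 347).
Since 6^d ≡ 346 (mod 347), base 6 does not prove 347 composite.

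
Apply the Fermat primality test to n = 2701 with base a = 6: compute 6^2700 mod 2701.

1

6^1 ≡ 6 (mod 2701)
6^2 ≡ 6^2 = 36 ≡ 36 (mod 2701)
6^4 ≡ 36^2 = 1296 ≡ 1296 (mod 2701)
6^8 ≡ 1296^2 = 1679616 ≡ 2295 (mod 2701)
6^16 ≡ 2295^2 = 5267025 ≡ 75 (mod 2701)
6^32 ≡ 75^2 = 5625 ≡ 223 (mod 2701)
6^64 ≡ 223^2 = 49729 ≡ 1111 (mod 2701)
6^128 ≡ 1111^2 = 1234321 ≡ 2665 (mod 2701)
6^256 ≡ 2665^2 = 7102225 ≡ 1296 (mod 2701)
6^512 ≡ 1296^2 = 1679616 ≡ 2295 (mod 2701)
6^1024 ≡ 2295^2 = 5267025 ≡ 75 (mod 2701)
6^2048 ≡ 75^2 = 5625 ≡ 223 (mod 2701)
2700 = 2048 + 512 + 128 + 8 + 4 in binary powers of 2.
So 6^2700 ≡ 223 · 2295 · 2665 · 2295 · 1296 ≡ 1 (mod 2701).
Since the result is 1, base 6 gives no evidence that 2701 is composite.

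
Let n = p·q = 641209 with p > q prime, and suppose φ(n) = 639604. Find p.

863

φ(n) = (p−1)(q−1) = n − (p+q) + 1, so p + q = 641209 − 639604 + 1 = 1606.
p and q are the roots of t² − 1606t + 641209 = 0.
Discriminant: 1606² − 4·641209 = 2579236 − 2564836 = 14400; √14400 = 120.
q = (1606 − 120)/2 = 743, p = (1606 + 120)/2 = 863.
Check: 743 · 863 = 641209.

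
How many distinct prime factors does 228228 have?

228228 = 2^2 · 57057
57057 = 3 · 19019
19019 = 7 · 2717
2717 = 11 · 247
247 = 13 · 19
228228 = 2^2 · 3 · 7 · 11 · 13 · 19, which has 6 distinct prime factors.

6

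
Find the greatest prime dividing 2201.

2201 = 31 · 71
71 is prime.
So 2201 = 31 · 71; the largest prime factor is 71.

71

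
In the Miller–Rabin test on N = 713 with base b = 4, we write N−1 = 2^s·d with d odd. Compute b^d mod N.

349

713 − 1 = 712 = 2^3 · 89, so d = 89.
4^1 ≡ 4 (mod 713)
4^2 ≡ 4^2 = 16 ≡ 16 (mod 713)
4^4 ≡ 16^2 = 256 ≡ 256 (mod 713)
4^8 ≡ 256^2 = 65536 ≡ 653 (mod 713)
4^16 ≡ 653^2 = 426409 ≡ 35 (mod 713)
4^32 ≡ 35^2 = 1225 ≡ 512 (mod 713)
4^64 ≡ 512^2 = 262144 ≡ 473 (mod 713)
89 = 64 + 16 + 8 + 1 in binary powers of 2.
So 4^89 ≡ 473 · 35 · 653 · 4 ≡ 349 (mod 713).
Squaring chain: 349 → 591 → 624; never reaches −1, so base 4 is a Miller–Rabin witness that 713 is composite.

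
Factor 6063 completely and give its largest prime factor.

47

6063 = 3 · 2021
2021 = 43 · 47
47 is prime.
So 6063 = 3 · 43 · 47; the largest prime factor is 47.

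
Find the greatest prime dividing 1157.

89

1157 = 13 · 89
89 is prime.
So 1157 = 13 · 89; the largest prime factor is 89.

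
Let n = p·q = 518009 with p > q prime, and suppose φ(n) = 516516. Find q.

547

φ(n) = (p−1)(q−1) = n − (p+q) + 1, so p + q = 518009 − 516516 + 1 = 1494.
p and q are the roots of t² − 1494t + 518009 = 0.
Discriminant: 1494² − 4·518009 = 2232036 − 2072036 = 160000; √160000 = 400.
q = (1494 − 400)/2 = 547, p = (1494 + 400)/2 = 947.
Check: 547 · 947 = 518009.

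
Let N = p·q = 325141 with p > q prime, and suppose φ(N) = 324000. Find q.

φ(n) = (p−1)(q−1) = n − (p+q) + 1, so p + q = 325141 − 324000 + 1 = 1142.
p and q are the roots of t² − 1142t + 325141 = 0.
Discriminant: 1142² − 4·325141 = 1304164 − 1300564 = 3600; √3600 = 60.
q = (1142 − 60)/2 = 541, p = (1142 + 60)/2 = 601.
Check: 541 · 601 = 325141.

541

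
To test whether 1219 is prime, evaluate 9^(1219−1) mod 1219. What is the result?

9^1 ≡ 9 (mod 1219)
9^2 ≡ 9^2 = 81 ≡ 81 (mod 1219)
9^4 ≡ 81^2 = 6561 ≡ 466 (mod 1219)
9^8 ≡ 466^2 = 217156 ≡ 174 (mod 1219)
9^16 ≡ 174^2 = 30276 ≡ 1020 (mod 1219)
9^32 ≡ 1020^2 = 1040400 ≡ 593 (mod 1219)
9^64 ≡ 593^2 = 351649 ≡ 577 (mod 1219)
9^128 ≡ 577^2 = 332929 ≡ 142 (mod 1219)
9^256 ≡ 142^2 = 20164 ≡ 660 (mod 1219)
9^512 ≡ 660^2 = 435600 ≡ 417 (mod 1219)
9^1024 ≡ 417^2 = 173889 ≡ 791 (mod 1219)
1218 = 1024 + 128 + 64 + 2 in binary powers of 2.
So 9^1218 ≡ 791 · 142 · 577 · 81 ≡ 289 (mod 1219).
Since 289 ≠ 1, base 9 is a Fermat witness: 1219 is composite.

289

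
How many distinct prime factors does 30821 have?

3

30821 = 7^2 · 629
629 = 17 · 37
30821 = 7^2 · 17 · 37, which has 3 distinct prime factors.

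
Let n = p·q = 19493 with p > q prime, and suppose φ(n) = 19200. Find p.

φ(n) = (p−1)(q−1) = n − (p+q) + 1, so p + q = 19493 − 19200 + 1 = 294.
p and q are the roots of t² − 294t + 19493 = 0.
Discriminant: 294² − 4·19493 = 86436 − 77972 = 8464; √8464 = 92.
q = (294 − 92)/2 = 101, p = (294 + 92)/2 = 193.
Check: 101 · 193 = 19493.

193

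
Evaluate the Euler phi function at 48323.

Factor: 48323 = 11 · 23 · 191.
φ(48323) = (11−1) · (23−1) · (191−1) = 10 · 22 · 190 = 41800.

41800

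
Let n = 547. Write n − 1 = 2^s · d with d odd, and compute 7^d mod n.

547 − 1 = 546 = 2^1 · 273, so d = 273.
7^1 ≡ 7 (mod 547)
7^2 ≡ 7^2 = 49 ≡ 49 (mod 547)
7^4 ≡ 49^2 = 2401 ≡ 213 (mod 547)
7^8 ≡ 213^2 = 45369 ≡ 515 (mod 547)
7^16 ≡ 515^2 = 265225 ≡ 477 (mod 547)
7^32 ≡ 477^2 = 227529 ≡ 524 (mod 547)
7^64 ≡ 524^2 = 274576 ≡ 529 (mod 547)
7^128 ≡ 529^2 = 279841 ≡ 324 (mod 547)
7^256 ≡ 324^2 = 104976 ≡ 499 (mod 547)
273 = 256 + 16 + 1 in binary powers of 2.
So 7^273 ≡ 499 · 477 · 7 ≡ 546 (mod 547).
Since 7^d ≡ 546 (mod 547), base 7 does not prove 547 composite.

546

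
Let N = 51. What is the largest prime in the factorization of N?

17

51 = 3 · 17
17 is prime.
So 51 = 3 · 17; the largest prime factor is 17.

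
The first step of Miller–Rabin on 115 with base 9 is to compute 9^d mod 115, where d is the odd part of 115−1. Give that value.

104

115 − 1 = 114 = 2^1 · 57, so d = 57.
9^1 ≡ 9 (mod 115)
9^2 ≡ 9^2 = 81 ≡ 81 (mod 115)
9^4 ≡ 81^2 = 6561 ≡ 6 (mod 115)
9^8 ≡ 6^2 = 36 ≡ 36 (mod 115)
9^16 ≡ 36^2 = 1296 ≡ 31 (mod 115)
9^32 ≡ 31^2 = 961 ≡ 41 (mod 115)
57 = 32 + 16 + 8 + 1 in binary powers of 2.
So 9^57 ≡ 41 · 31 · 36 · 9 ≡ 104 (mod 115).
Squaring chain: 104; never reaches −1, so base 9 is a Miller–Rabin witness that 115 is composite.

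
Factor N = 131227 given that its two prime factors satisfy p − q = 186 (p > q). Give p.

467

Since p = q + 186, we have 131227 = q(q + 186), so q² + 186q − 131227 = 0.
Discriminant: 186² + 4·131227 = 34596 + 524908 = 559504; √559504 = 748.
q = (−186 + 748)/2 = 281, and p = q + 186 = 467.
Check: 281 · 467 = 131227.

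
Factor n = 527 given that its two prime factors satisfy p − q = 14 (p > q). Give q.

17

Since p = q + 14, we have 527 = q(q + 14), so q² + 14q − 527 = 0.
Discriminant: 14² + 4·527 = 196 + 2108 = 2304; √2304 = 48.
q = (−14 + 48)/2 = 17, and p = q + 14 = 31.
Check: 17 · 31 = 527.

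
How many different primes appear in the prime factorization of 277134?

277134 = 2 · 138567
138567 = 3 · 46189
46189 = 11 · 4199
4199 = 13 · 323
323 = 17 · 19
277134 = 2 · 3 · 11 · 13 · 17 · 19, which has 6 distinct prime factors.

6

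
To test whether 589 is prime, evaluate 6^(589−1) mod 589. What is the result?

6^1 ≡ 6 (mod 589)
6^2 ≡ 6^2 = 36 ≡ 36 (mod 589)
6^4 ≡ 36^2 = 1296 ≡ 118 (mod 589)
6^8 ≡ 118^2 = 13924 ≡ 377 (mod 589)
6^16 ≡ 377^2 = 142129 ≡ 180 (mod 589)
6^32 ≡ 180^2 = 32400 ≡ 5 (mod 589)
6^64 ≡ 5^2 = 25 ≡ 25 (mod 589)
6^128 ≡ 25^2 = 625 ≡ 36 (mod 589)
6^256 ≡ 36^2 = 1296 ≡ 118 (mod 589)
6^512 ≡ 118^2 = 13924 ≡ 377 (mod 589)
588 = 512 + 64 + 8 + 4 in binary powers of 2.
So 6^588 ≡ 377 · 25 · 377 · 118 ≡ 311 (mod 589).
Since 311 ≠ 1, base 6 is a Fermat witness: 589 is composite.

311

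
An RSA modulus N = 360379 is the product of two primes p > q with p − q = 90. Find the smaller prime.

557

Since p = q + 90, we have 360379 = q(q + 90), so q² + 90q − 360379 = 0.
Discriminant: 90² + 4·360379 = 8100 + 1441516 = 1449616; √1449616 = 1204.
q = (−90 + 1204)/2 = 557, and p = q + 90 = 647.
Check: 557 · 647 = 360379.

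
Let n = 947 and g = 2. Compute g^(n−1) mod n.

2^1 ≡ 2 (mod 947)
2^2 ≡ 2^2 = 4 ≡ 4 (mod 947)
2^4 ≡ 4^2 = 16 ≡ 16 (mod 947)
2^8 ≡ 16^2 = 256 ≡ 256 (mod 947)
2^16 ≡ 256^2 = 65536 ≡ 193 (mod 947)
2^32 ≡ 193^2 = 37249 ≡ 316 (mod 947)
2^64 ≡ 316^2 = 99856 ≡ 421 (mod 947)
2^128 ≡ 421^2 = 177241 ≡ 152 (mod 947)
2^256 ≡ 152^2 = 23104 ≡ 376 (mod 947)
2^512 ≡ 376^2 = 141376 ≡ 273 (mod 947)
946 = 512 + 256 + 128 + 32 + 16 + 2 in binary powers of 2.
So 2^946 ≡ 273 · 376 · 152 · 316 · 193 · 4 ≡ 1 (mod 947).
Since the result is 1, base 2 gives no evidence that 947 is composite.

1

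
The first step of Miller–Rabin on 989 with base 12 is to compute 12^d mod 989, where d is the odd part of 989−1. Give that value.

989 − 1 = 988 = 2^2 · 247, so d = 247.
12^1 ≡ 12 (mod 989)
12^2 ≡ 12^2 = 144 ≡ 144 (mod 989)
12^4 ≡ 144^2 = 20736 ≡ 956 (mod 989)
12^8 ≡ 956^2 = 913936 ≡ 100 (mod 989)
12^16 ≡ 100^2 = 10000 ≡ 110 (mod 989)
12^32 ≡ 110^2 = 12100 ≡ 232 (mod 989)
12^64 ≡ 232^2 = 53824 ≡ 418 (mod 989)
12^128 ≡ 418^2 = 174724 ≡ 660 (mod 989)
247 = 128 + 64 + 32 + 16 + 4 + 2 + 1 in binary powers of 2.
So 12^247 ≡ 660 · 418 · 232 · 110 · 956 · 144 · 12 ≡ 363 (mod 989).
Squaring chain: 363 → 232; never reaches −1, so base 12 is a Miller–Rabin witness that 989 is composite.

363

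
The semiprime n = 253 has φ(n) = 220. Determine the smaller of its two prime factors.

11

φ(n) = (p−1)(q−1) = n − (p+q) + 1, so p + q = 253 − 220 + 1 = 34.
p and q are the roots of t² − 34t + 253 = 0.
Discriminant: 34² − 4·253 = 1156 − 1012 = 144; √144 = 12.
q = (34 − 12)/2 = 11, p = (34 + 12)/2 = 23.
Check: 11 · 23 = 253.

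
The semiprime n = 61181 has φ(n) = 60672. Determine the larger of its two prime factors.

φ(n) = (p−1)(q−1) = n − (p+q) + 1, so p + q = 61181 − 60672 + 1 = 510.
p and q are the roots of t² − 510t + 61181 = 0.
Discriminant: 510² − 4·61181 = 260100 − 244724 = 15376; √15376 = 124.
q = (510 − 124)/2 = 193, p = (510 + 124)/2 = 317.
Check: 193 · 317 = 61181.

317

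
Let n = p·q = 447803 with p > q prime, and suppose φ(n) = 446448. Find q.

φ(n) = (p−1)(q−1) = n − (p+q) + 1, so p + q = 447803 − 446448 + 1 = 1356.
p and q are the roots of t² − 1356t + 447803 = 0.
Discriminant: 1356² − 4·447803 = 1838736 − 1791212 = 47524; √47524 = 218.
q = (1356 − 218)/2 = 569, p = (1356 + 218)/2 = 787.
Check: 569 · 787 = 447803.

569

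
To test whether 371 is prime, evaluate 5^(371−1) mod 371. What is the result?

5^1 ≡ 5 (mod 371)
5^2 ≡ 5^2 = 25 ≡ 25 (mod 371)
5^4 ≡ 25^2 = 625 ≡ 254 (mod 371)
5^8 ≡ 254^2 = 64516 ≡ 333 (mod 371)
5^16 ≡ 333^2 = 110889 ≡ 331 (mod 371)
5^32 ≡ 331^2 = 109561 ≡ 116 (mod 371)
5^64 ≡ 116^2 = 13456 ≡ 100 (mod 371)
5^128 ≡ 100^2 = 10000 ≡ 354 (mod 371)
5^256 ≡ 354^2 = 125316 ≡ 289 (mod 371)
370 = 256 + 64 + 32 + 16 + 2 in binary powers of 2.
So 5^370 ≡ 289 · 100 · 116 · 331 · 25 ≡ 149 (mod 371).
Since 149 ≠ 1, base 5 is a Fermat witness: 371 is composite.

149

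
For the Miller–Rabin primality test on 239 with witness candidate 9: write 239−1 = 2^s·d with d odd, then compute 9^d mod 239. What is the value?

1

239 − 1 = 238 = 2^1 · 119, so d = 119.
9^1 ≡ 9 (mod 239)
9^2 ≡ 9^2 = 81 ≡ 81 (mod 239)
9^4 ≡ 81^2 = 6561 ≡ 108 (mod 239)
9^8 ≡ 108^2 = 11664 ≡ 192 (mod 239)
9^16 ≡ 192^2 = 36864 ≡ 58 (mod 239)
9^32 ≡ 58^2 = 3364 ≡ 18 (mod 239)
9^64 ≡ 18^2 = 324 ≡ 85 (mod 239)
119 = 64 + 32 + 16 + 4 + 2 + 1 in binary powers of 2.
So 9^119 ≡ 85 · 18 · 58 · 108 · 81 · 9 ≡ 1 (mod 239).
Since 9^d ≡ 1 (mod 239), base 9 does not prove 239 composite.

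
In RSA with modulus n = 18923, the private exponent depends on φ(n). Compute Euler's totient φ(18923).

18648

Factor: 18923 = 127 · 149.
φ(18923) = (127−1) · (149−1) = 126 · 148 = 18648.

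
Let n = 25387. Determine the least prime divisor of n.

53

25387 is odd.
Digit sum 25, not divisible by 3.
Ends in 7: not divisible by 5.
7: 25387 = 7·3626 + 5
11: 25387 = 11·2307 + 10
13: 25387 = 13·1952 + 11
17: 25387 = 17·1493 + 6
19: 25387 = 19·1336 + 3
23: 25387 = 23·1103 + 18
29: 25387 = 29·875 + 12
31: 25387 = 31·818 + 29
37: 25387 = 37·686 + 5
41: 25387 = 41·619 + 8
43: 25387 = 43·590 + 17
47: 25387 = 47·540 + 7
53: 25387 = 53·479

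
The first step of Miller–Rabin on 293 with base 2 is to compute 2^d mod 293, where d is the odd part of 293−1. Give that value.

293 − 1 = 292 = 2^2 · 73, so d = 73.
2^1 ≡ 2 (mod 293)
2^2 ≡ 2^2 = 4 ≡ 4 (mod 293)
2^4 ≡ 4^2 = 16 ≡ 16 (mod 293)
2^8 ≡ 16^2 = 256 ≡ 256 (mod 293)
2^16 ≡ 256^2 = 65536 ≡ 197 (mod 293)
2^32 ≡ 197^2 = 38809 ≡ 133 (mod 293)
2^64 ≡ 133^2 = 17689 ≡ 109 (mod 293)
73 = 64 + 8 + 1 in binary powers of 2.
So 2^73 ≡ 109 · 256 · 2 ≡ 138 (mod 293).
Squaring chain: 138 → 292; reaches −1, so base 2 does not prove 293 composite.

138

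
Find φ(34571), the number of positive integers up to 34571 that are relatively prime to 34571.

34200

Factor: 34571 = 181 · 191.
φ(34571) = (181−1) · (191−1) = 180 · 190 = 34200.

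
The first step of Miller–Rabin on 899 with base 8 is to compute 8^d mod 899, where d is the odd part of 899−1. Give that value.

66

899 − 1 = 898 = 2^1 · 449, so d = 449.
8^1 ≡ 8 (mod 899)
8^2 ≡ 8^2 = 64 ≡ 64 (mod 899)
8^4 ≡ 64^2 = 4096 ≡ 500 (mod 899)
8^8 ≡ 500^2 = 250000 ≡ 78 (mod 899)
8^16 ≡ 78^2 = 6084 ≡ 690 (mod 899)
8^32 ≡ 690^2 = 476100 ≡ 529 (mod 899)
8^64 ≡ 529^2 = 279841 ≡ 252 (mod 899)
8^128 ≡ 252^2 = 63504 ≡ 574 (mod 899)
8^256 ≡ 574^2 = 329476 ≡ 442 (mod 899)
449 = 256 + 128 + 64 + 1 in binary powers of 2.
So 8^449 ≡ 442 · 574 · 252 · 8 ≡ 66 (mod 899).
Squaring chain: 66; never reaches −1, so base 8 is a Miller–Rabin witness that 899 is composite.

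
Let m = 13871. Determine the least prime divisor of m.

13871 is odd.
Digit sum 20, not divisible by 3.
Ends in 1: not divisible by 5.
7: 13871 = 7·1981 + 4
11: 13871 = 11·1261

11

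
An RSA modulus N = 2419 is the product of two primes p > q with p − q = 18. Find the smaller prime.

Since p = q + 18, we have 2419 = q(q + 18), so q² + 18q − 2419 = 0.
Discriminant: 18² + 4·2419 = 324 + 9676 = 10000; √10000 = 100.
q = (−18 + 100)/2 = 41, and p = q + 18 = 59.
Check: 41 · 59 = 2419.

41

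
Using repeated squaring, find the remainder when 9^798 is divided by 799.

225

9^1 ≡ 9 (mod 799)
9^2 ≡ 9^2 = 81 ≡ 81 (mod 799)
9^4 ≡ 81^2 = 6561 ≡ 169 (mod 799)
9^8 ≡ 169^2 = 28561 ≡ 596 (mod 799)
9^16 ≡ 596^2 = 355216 ≡ 460 (mod 799)
9^32 ≡ 460^2 = 211600 ≡ 664 (mod 799)
9^64 ≡ 664^2 = 440896 ≡ 647 (mod 799)
9^128 ≡ 647^2 = 418609 ≡ 732 (mod 799)
9^256 ≡ 732^2 = 535824 ≡ 494 (mod 799)
9^512 ≡ 494^2 = 244036 ≡ 341 (mod 799)
798 = 512 + 256 + 16 + 8 + 4 + 2 in binary powers of 2.
So 9^798 ≡ 341 · 494 · 460 · 596 · 169 · 81 ≡ 225 (mod 799).
Since 225 ≠ 1, base 9 is a Fermat witness: 799 is composite.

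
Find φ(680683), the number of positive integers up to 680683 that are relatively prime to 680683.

656328

Factor: 680683 = 59 · 83 · 139.
φ(680683) = (59−1) · (83−1) · (139−1) = 58 · 82 · 138 = 656328.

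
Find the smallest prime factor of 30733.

30733 is odd.
Digit sum 16, not divisible by 3.
Ends in 3: not divisible by 5.
7: 30733 = 7·4390 + 3
11: 30733 = 11·2793 + 10
13: 30733 = 13·2364 + 1
17: 30733 = 17·1807 + 14
19: 30733 = 19·1617 + 10
23: 30733 = 23·1336 + 5
29: 30733 = 29·1059 + 22
31: 30733 = 31·991 + 12
37: 30733 = 37·830 + 23
41: 30733 = 41·749 + 24
43: 30733 = 43·714 + 31
47: 30733 = 47·653 + 42
53: 30733 = 53·579 + 46
59: 30733 = 59·520 + 53
61: 30733 = 61·503 + 50
67: 30733 = 67·458 + 47
71: 30733 = 71·432 + 61
73: 30733 = 73·421

73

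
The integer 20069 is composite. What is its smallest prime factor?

20069 is odd.
Digit sum 17, not divisible by 3.
Ends in 9: not divisible by 5.
7: 20069 = 7·2867

7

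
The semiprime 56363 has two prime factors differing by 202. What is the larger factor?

359

Since p = q + 202, we have 56363 = q(q + 202), so q² + 202q − 56363 = 0.
Discriminant: 202² + 4·56363 = 40804 + 225452 = 266256; √266256 = 516.
q = (−202 + 516)/2 = 157, and p = q + 202 = 359.
Check: 157 · 359 = 56363.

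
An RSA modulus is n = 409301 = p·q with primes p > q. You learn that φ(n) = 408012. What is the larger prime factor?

φ(n) = (p−1)(q−1) = n − (p+q) + 1, so p + q = 409301 − 408012 + 1 = 1290.
p and q are the roots of t² − 1290t + 409301 = 0.
Discriminant: 1290² − 4·409301 = 1664100 − 1637204 = 26896; √26896 = 164.
q = (1290 − 164)/2 = 563, p = (1290 + 164)/2 = 727.
Check: 563 · 727 = 409301.

727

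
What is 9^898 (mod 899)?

9^1 ≡ 9 (mod 899)
9^2 ≡ 9^2 = 81 ≡ 81 (mod 899)
9^4 ≡ 81^2 = 6561 ≡ 268 (mod 899)
9^8 ≡ 268^2 = 71824 ≡ 803 (mod 899)
9^16 ≡ 803^2 = 644809 ≡ 226 (mod 899)
9^32 ≡ 226^2 = 51076 ≡ 732 (mod 899)
9^64 ≡ 732^2 = 535824 ≡ 20 (mod 899)
9^128 ≡ 20^2 = 400 ≡ 400 (mod 899)
9^256 ≡ 400^2 = 160000 ≡ 877 (mod 899)
9^512 ≡ 877^2 = 769129 ≡ 484 (mod 899)
898 = 512 + 256 + 128 + 2 in binary powers of 2.
So 9^898 ≡ 484 · 877 · 400 · 81 ≡ 545 (mod 899).
Since 545 ≠ 1, base 9 is a Fermat witness: 899 is composite.

545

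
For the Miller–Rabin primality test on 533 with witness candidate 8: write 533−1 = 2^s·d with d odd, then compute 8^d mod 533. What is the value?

21

533 − 1 = 532 = 2^2 · 133, so d = 133.
8^1 ≡ 8 (mod 533)
8^2 ≡ 8^2 = 64 ≡ 64 (mod 533)
8^4 ≡ 64^2 = 4096 ≡ 365 (mod 533)
8^8 ≡ 365^2 = 133225 ≡ 508 (mod 533)
8^16 ≡ 508^2 = 258064 ≡ 92 (mod 533)
8^32 ≡ 92^2 = 8464 ≡ 469 (mod 533)
8^64 ≡ 469^2 = 219961 ≡ 365 (mod 533)
8^128 ≡ 365^2 = 133225 ≡ 508 (mod 533)
133 = 128 + 4 + 1 in binary powers of 2.
So 8^133 ≡ 508 · 365 · 8 ≡ 21 (mod 533).
Squaring chain: 21 → 441; never reaches −1, so base 8 is a Miller–Rabin witness that 533 is composite.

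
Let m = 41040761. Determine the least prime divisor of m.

83

41040761 is odd.
Digit sum 23, not divisible by 3.
Ends in 1: not divisible by 5.
7: 41040761 = 7·5862965 + 6
11: 41040761 = 11·3730978 + 3
13: 41040761 = 13·3156981 + 8
17: 41040761 = 17·2414162 + 7
19: 41040761 = 19·2160040 + 1
23: 41040761 = 23·1784380 + 21
29: 41040761 = 29·1415198 + 19
31: 41040761 = 31·1323895 + 16
37: 41040761 = 37·1109209 + 28
41: 41040761 = 41·1000994 + 7
43: 41040761 = 43·954436 + 13
47: 41040761 = 47·873207 + 32
53: 41040761 = 53·774353 + 52
59: 41040761 = 59·695606 + 7
61: 41040761 = 61·672799 + 22
67: 41040761 = 67·612548 + 45
71: 41040761 = 71·578038 + 63
73: 41040761 = 73·562202 + 15
79: 41040761 = 79·519503 + 24
83: 41040761 = 83·494467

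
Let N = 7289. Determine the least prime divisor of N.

7289 is odd.
Digit sum 26, not divisible by 3.
Ends in 9: not divisible by 5.
7: 7289 = 7·1041 + 2
11: 7289 = 11·662 + 7
13: 7289 = 13·560 + 9
17: 7289 = 17·428 + 13
19: 7289 = 19·383 + 12
23: 7289 = 23·316 + 21
29: 7289 = 29·251 + 10
31: 7289 = 31·235 + 4
37: 7289 = 37·197

37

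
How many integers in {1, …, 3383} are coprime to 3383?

Factor: 3383 = 17 · 199.
φ(3383) = (17−1) · (199−1) = 16 · 198 = 3168.

3168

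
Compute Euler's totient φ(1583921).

1543360

Factor: 1583921 = 107 · 113 · 131.
φ(1583921) = (107−1) · (113−1) · (131−1) = 106 · 112 · 130 = 1543360.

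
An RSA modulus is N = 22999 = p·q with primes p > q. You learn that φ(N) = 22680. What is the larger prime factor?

φ(n) = (p−1)(q−1) = n − (p+q) + 1, so p + q = 22999 − 22680 + 1 = 320.
p and q are the roots of t² − 320t + 22999 = 0.
Discriminant: 320² − 4·22999 = 102400 − 91996 = 10404; √10404 = 102.
q = (320 − 102)/2 = 109, p = (320 + 102)/2 = 211.
Check: 109 · 211 = 22999.

211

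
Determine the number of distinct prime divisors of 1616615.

6

1616615 = 5 · 323323
323323 = 7 · 46189
46189 = 11 · 4199
4199 = 13 · 323
323 = 17 · 19
1616615 = 5 · 7 · 11 · 13 · 17 · 19, which has 6 distinct prime factors.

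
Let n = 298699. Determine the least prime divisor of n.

298699 is odd.
Digit sum 43, not divisible by 3.
Ends in 9: not divisible by 5.
7: 298699 = 7·42671 + 2
11: 298699 = 11·27154 + 5
13: 298699 = 13·22976 + 11
17: 298699 = 17·17570 + 9
19: 298699 = 19·15721

19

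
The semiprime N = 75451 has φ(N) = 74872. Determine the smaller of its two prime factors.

197

φ(n) = (p−1)(q−1) = n − (p+q) + 1, so p + q = 75451 − 74872 + 1 = 580.
p and q are the roots of t² − 580t + 75451 = 0.
Discriminant: 580² − 4·75451 = 336400 − 301804 = 34596; √34596 = 186.
q = (580 − 186)/2 = 197, p = (580 + 186)/2 = 383.
Check: 197 · 383 = 75451.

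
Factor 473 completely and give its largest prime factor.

473 = 11 · 43
43 is prime.
So 473 = 11 · 43; the largest prime factor is 43.

43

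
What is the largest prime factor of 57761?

57761 = 11 · 5251
5251 = 59 · 89
89 is prime.
So 57761 = 11 · 59 · 89; the largest prime factor is 89.

89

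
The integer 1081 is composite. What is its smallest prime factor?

23

1081 is odd.
Digit sum 10, not divisible by 3.
Ends in 1: not divisible by 5.
7: 1081 = 7·154 + 3
11: 1081 = 11·98 + 3
13: 1081 = 13·83 + 2
17: 1081 = 17·63 + 10
19: 1081 = 19·56 + 17
23: 1081 = 23·47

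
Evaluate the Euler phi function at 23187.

Factor: 23187 = 3 · 59 · 131.
φ(23187) = (3−1) · (59−1) · (131−1) = 2 · 58 · 130 = 15080.

15080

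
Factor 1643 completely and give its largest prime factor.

53

1643 = 31 · 53
53 is prime.
So 1643 = 31 · 53; the largest prime factor is 53.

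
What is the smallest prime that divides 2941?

17

2941 is odd.
Digit sum 16, not divisible by 3.
Ends in 1: not divisible by 5.
7: 2941 = 7·420 + 1
11: 2941 = 11·267 + 4
13: 2941 = 13·226 + 3
17: 2941 = 17·173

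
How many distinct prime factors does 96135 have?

5

96135 = 3 · 32045
32045 = 5 · 6409
6409 = 13 · 493
493 = 17 · 29
96135 = 3 · 5 · 13 · 17 · 29, which has 5 distinct prime factors.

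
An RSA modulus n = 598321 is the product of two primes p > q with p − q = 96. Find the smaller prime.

Since p = q + 96, we have 598321 = q(q + 96), so q² + 96q − 598321 = 0.
Discriminant: 96² + 4·598321 = 9216 + 2393284 = 2402500; √2402500 = 1550.
q = (−96 + 1550)/2 = 727, and p = q + 96 = 823.
Check: 727 · 823 = 598321.

727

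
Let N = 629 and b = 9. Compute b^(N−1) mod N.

16

9^1 ≡ 9 (mod 629)
9^2 ≡ 9^2 = 81 ≡ 81 (mod 629)
9^4 ≡ 81^2 = 6561 ≡ 271 (mod 629)
9^8 ≡ 271^2 = 73441 ≡ 477 (mod 629)
9^16 ≡ 477^2 = 227529 ≡ 460 (mod 629)
9^32 ≡ 460^2 = 211600 ≡ 256 (mod 629)
9^64 ≡ 256^2 = 65536 ≡ 120 (mod 629)
9^128 ≡ 120^2 = 14400 ≡ 562 (mod 629)
9^256 ≡ 562^2 = 315844 ≡ 86 (mod 629)
9^512 ≡ 86^2 = 7396 ≡ 477 (mod 629)
628 = 512 + 64 + 32 + 16 + 4 in binary powers of 2.
So 9^628 ≡ 477 · 120 · 256 · 460 · 271 ≡ 16 (mod 629).
Since 16 ≠ 1, base 9 is a Fermat witness: 629 is composite.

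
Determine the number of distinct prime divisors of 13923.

4

13923 = 3^2 · 1547
1547 = 7 · 221
221 = 13 · 17
13923 = 3^2 · 7 · 13 · 17, which has 4 distinct prime factors.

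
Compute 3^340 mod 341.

3^1 ≡ 3 (mod 341)
3^2 ≡ 3^2 = 9 ≡ 9 (mod 341)
3^4 ≡ 9^2 = 81 ≡ 81 (mod 341)
3^8 ≡ 81^2 = 6561 ≡ 82 (mod 341)
3^16 ≡ 82^2 = 6724 ≡ 245 (mod 341)
3^32 ≡ 245^2 = 60025 ≡ 9 (mod 341)
3^64 ≡ 9^2 = 81 ≡ 81 (mod 341)
3^128 ≡ 81^2 = 6561 ≡ 82 (mod 341)
3^256 ≡ 82^2 = 6724 ≡ 245 (mod 341)
340 = 256 + 64 + 16 + 4 in binary powers of 2.
So 3^340 ≡ 245 · 81 · 245 · 81 ≡ 56 (mod 341).
Since 56 ≠ 1, base 3 is a Fermat witness: 341 is composite.

56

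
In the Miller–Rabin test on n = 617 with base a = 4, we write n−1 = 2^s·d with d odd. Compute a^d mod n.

1

617 − 1 = 616 = 2^3 · 77, so d = 77.
4^1 ≡ 4 (mod 617)
4^2 ≡ 4^2 = 16 ≡ 16 (mod 617)
4^4 ≡ 16^2 = 256 ≡ 256 (mod 617)
4^8 ≡ 256^2 = 65536 ≡ 134 (mod 617)
4^16 ≡ 134^2 = 17956 ≡ 63 (mod 617)
4^32 ≡ 63^2 = 3969 ≡ 267 (mod 617)
4^64 ≡ 267^2 = 71289 ≡ 334 (mod 617)
77 = 64 + 8 + 4 + 1 in binary powers of 2.
So 4^77 ≡ 334 · 134 · 256 · 4 ≡ 1 (mod 617).
Since 4^d ≡ 1 (mod 617), base 4 does not prove 617 composite.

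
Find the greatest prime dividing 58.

58 = 2 · 29
29 is prime.
So 58 = 2 · 29; the largest prime factor is 29.

29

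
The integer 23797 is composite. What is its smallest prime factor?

53

23797 is odd.
Digit sum 28, not divisible by 3.
Ends in 7: not divisible by 5.
7: 23797 = 7·3399 + 4
11: 23797 = 11·2163 + 4
13: 23797 = 13·1830 + 7
17: 23797 = 17·1399 + 14
19: 23797 = 19·1252 + 9
23: 23797 = 23·1034 + 15
29: 23797 = 29·820 + 17
31: 23797 = 31·767 + 20
37: 23797 = 37·643 + 6
41: 23797 = 41·580 + 17
43: 23797 = 43·553 + 18
47: 23797 = 47·506 + 15
53: 23797 = 53·449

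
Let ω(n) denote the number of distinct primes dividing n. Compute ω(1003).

2

1003 = 17 · 59
1003 = 17 · 59, which has 2 distinct prime factors.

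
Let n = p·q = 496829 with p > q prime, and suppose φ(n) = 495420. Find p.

φ(n) = (p−1)(q−1) = n − (p+q) + 1, so p + q = 496829 − 495420 + 1 = 1410.
p and q are the roots of t² − 1410t + 496829 = 0.
Discriminant: 1410² − 4·496829 = 1988100 − 1987316 = 784; √784 = 28.
q = (1410 − 28)/2 = 691, p = (1410 + 28)/2 = 719.
Check: 691 · 719 = 496829.

719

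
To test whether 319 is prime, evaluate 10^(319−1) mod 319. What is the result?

122

10^1 ≡ 10 (mod 319)
10^2 ≡ 10^2 = 100 ≡ 100 (mod 319)
10^4 ≡ 100^2 = 10000 ≡ 111 (mod 319)
10^8 ≡ 111^2 = 12321 ≡ 199 (mod 319)
10^16 ≡ 199^2 = 39601 ≡ 45 (mod 319)
10^32 ≡ 45^2 = 2025 ≡ 111 (mod 319)
10^64 ≡ 111^2 = 12321 ≡ 199 (mod 319)
10^128 ≡ 199^2 = 39601 ≡ 45 (mod 319)
10^256 ≡ 45^2 = 2025 ≡ 111 (mod 319)
318 = 256 + 32 + 16 + 8 + 4 + 2 in binary powers of 2.
So 10^318 ≡ 111 · 111 · 45 · 199 · 111 · 100 ≡ 122 (mod 319).
Since 122 ≠ 1, base 10 is a Fermat witness: 319 is composite.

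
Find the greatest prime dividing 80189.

89

80189 = 17 · 4717
4717 = 53 · 89
89 is prime.
So 80189 = 17 · 53 · 89; the largest prime factor is 89.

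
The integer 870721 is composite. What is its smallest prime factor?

37

870721 is odd.
Digit sum 25, not divisible by 3.
Ends in 1: not divisible by 5.
7: 870721 = 7·124388 + 5
11: 870721 = 11·79156 + 5
13: 870721 = 13·66978 + 7
17: 870721 = 17·51218 + 15
19: 870721 = 19·45827 + 8
23: 870721 = 23·37857 + 10
29: 870721 = 29·30024 + 25
31: 870721 = 31·28087 + 24
37: 870721 = 37·23533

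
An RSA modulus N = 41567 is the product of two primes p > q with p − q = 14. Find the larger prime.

211

Since p = q + 14, we have 41567 = q(q + 14), so q² + 14q − 41567 = 0.
Discriminant: 14² + 4·41567 = 196 + 166268 = 166464; √166464 = 408.
q = (−14 + 408)/2 = 197, and p = q + 14 = 211.
Check: 197 · 211 = 41567.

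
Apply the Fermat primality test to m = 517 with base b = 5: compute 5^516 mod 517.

247

5^1 ≡ 5 (mod 517)
5^2 ≡ 5^2 = 25 ≡ 25 (mod 517)
5^4 ≡ 25^2 = 625 ≡ 108 (mod 517)
5^8 ≡ 108^2 = 11664 ≡ 290 (mod 517)
5^16 ≡ 290^2 = 84100 ≡ 346 (mod 517)
5^32 ≡ 346^2 = 119716 ≡ 289 (mod 517)
5^64 ≡ 289^2 = 83521 ≡ 284 (mod 517)
5^128 ≡ 284^2 = 80656 ≡ 4 (mod 517)
5^256 ≡ 4^2 = 16 ≡ 16 (mod 517)
5^512 ≡ 16^2 = 256 ≡ 256 (mod 517)
516 = 512 + 4 in binary powers of 2.
So 5^516 ≡ 256 · 108 ≡ 247 (mod 517).
Since 247 ≠ 1, base 5 is a Fermat witness: 517 is composite.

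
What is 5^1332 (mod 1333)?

838

5^1 ≡ 5 (mod 1333)
5^2 ≡ 5^2 = 25 ≡ 25 (mod 1333)
5^4 ≡ 25^2 = 625 ≡ 625 (mod 1333)
5^8 ≡ 625^2 = 390625 ≡ 56 (mod 1333)
5^16 ≡ 56^2 = 3136 ≡ 470 (mod 1333)
5^32 ≡ 470^2 = 220900 ≡ 955 (mod 1333)
5^64 ≡ 955^2 = 912025 ≡ 253 (mod 1333)
5^128 ≡ 253^2 = 64009 ≡ 25 (mod 1333)
5^256 ≡ 25^2 = 625 ≡ 625 (mod 1333)
5^512 ≡ 625^2 = 390625 ≡ 56 (mod 1333)
5^1024 ≡ 56^2 = 3136 ≡ 470 (mod 1333)
1332 = 1024 + 256 + 32 + 16 + 4 in binary powers of 2.
So 5^1332 ≡ 470 · 625 · 955 · 470 · 625 ≡ 838 (mod 1333).
Since 838 ≠ 1, base 5 is a Fermat witness: 1333 is composite.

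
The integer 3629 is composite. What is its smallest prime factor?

19

3629 is odd.
Digit sum 20, not divisible by 3.
Ends in 9: not divisible by 5.
7: 3629 = 7·518 + 3
11: 3629 = 11·329 + 10
13: 3629 = 13·279 + 2
17: 3629 = 17·213 + 8
19: 3629 = 19·191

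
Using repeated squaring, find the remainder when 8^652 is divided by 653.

8^1 ≡ 8 (mod 653)
8^2 ≡ 8^2 = 64 ≡ 64 (mod 653)
8^4 ≡ 64^2 = 4096 ≡ 178 (mod 653)
8^8 ≡ 178^2 = 31684 ≡ 340 (mod 653)
8^16 ≡ 340^2 = 115600 ≡ 19 (mod 653)
8^32 ≡ 19^2 = 361 ≡ 361 (mod 653)
8^64 ≡ 361^2 = 130321 ≡ 374 (mod 653)
8^128 ≡ 374^2 = 139876 ≡ 134 (mod 653)
8^256 ≡ 134^2 = 17956 ≡ 325 (mod 653)
8^512 ≡ 325^2 = 105625 ≡ 492 (mod 653)
652 = 512 + 128 + 8 + 4 in binary powers of 2.
So 8^652 ≡ 492 · 134 · 340 · 178 ≡ 1 (mod 653).
Since the result is 1, base 8 gives no evidence that 653 is composite.

1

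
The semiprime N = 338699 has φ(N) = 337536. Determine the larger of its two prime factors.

587

φ(n) = (p−1)(q−1) = n − (p+q) + 1, so p + q = 338699 − 337536 + 1 = 1164.
p and q are the roots of t² − 1164t + 338699 = 0.
Discriminant: 1164² − 4·338699 = 1354896 − 1354796 = 100; √100 = 10.
q = (1164 − 10)/2 = 577, p = (1164 + 10)/2 = 587.
Check: 577 · 587 = 338699.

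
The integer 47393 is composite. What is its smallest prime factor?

47393 is odd.
Digit sum 26, not divisible by 3.
Ends in 3: not divisible by 5.
7: 47393 = 7·6770 + 3
11: 47393 = 11·4308 + 5
13: 47393 = 13·3645 + 8
17: 47393 = 17·2787 + 14
19: 47393 = 19·2494 + 7
23: 47393 = 23·2060 + 13
29: 47393 = 29·1634 + 7
31: 47393 = 31·1528 + 25
37: 47393 = 37·1280 + 33
41: 47393 = 41·1155 + 38
43: 47393 = 43·1102 + 7
47: 47393 = 47·1008 + 17
53: 47393 = 53·894 + 11
59: 47393 = 59·803 + 16
61: 47393 = 61·776 + 57
67: 47393 = 67·707 + 24
71: 47393 = 71·667 + 36
73: 47393 = 73·649 + 16
79: 47393 = 79·599 + 72
83: 47393 = 83·571

83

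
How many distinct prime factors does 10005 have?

10005 = 3 · 3335
3335 = 5 · 667
667 = 23 · 29
10005 = 3 · 5 · 23 · 29, which has 4 distinct prime factors.

4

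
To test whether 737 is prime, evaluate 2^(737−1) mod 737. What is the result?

2^1 ≡ 2 (mod 737)
2^2 ≡ 2^2 = 4 ≡ 4 (mod 737)
2^4 ≡ 4^2 = 16 ≡ 16 (mod 737)
2^8 ≡ 16^2 = 256 ≡ 256 (mod 737)
2^16 ≡ 256^2 = 65536 ≡ 680 (mod 737)
2^32 ≡ 680^2 = 462400 ≡ 301 (mod 737)
2^64 ≡ 301^2 = 90601 ≡ 687 (mod 737)
2^128 ≡ 687^2 = 471969 ≡ 289 (mod 737)
2^256 ≡ 289^2 = 83521 ≡ 240 (mod 737)
2^512 ≡ 240^2 = 57600 ≡ 114 (mod 737)
736 = 512 + 128 + 64 + 32 in binary powers of 2.
So 2^736 ≡ 114 · 289 · 687 · 301 ≡ 86 (mod 737).
Since 86 ≠ 1, base 2 is a Fermat witness: 737 is composite.

86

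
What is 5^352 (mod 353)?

5^1 ≡ 5 (mod 353)
5^2 ≡ 5^2 = 25 ≡ 25 (mod 353)
5^4 ≡ 25^2 = 625 ≡ 272 (mod 353)
5^8 ≡ 272^2 = 73984 ≡ 207 (mod 353)
5^16 ≡ 207^2 = 42849 ≡ 136 (mod 353)
5^32 ≡ 136^2 = 18496 ≡ 140 (mod 353)
5^64 ≡ 140^2 = 19600 ≡ 185 (mod 353)
5^128 ≡ 185^2 = 34225 ≡ 337 (mod 353)
5^256 ≡ 337^2 = 113569 ≡ 256 (mod 353)
352 = 256 + 64 + 32 in binary powers of 2.
So 5^352 ≡ 256 · 185 · 140 ≡ 1 (mod 353).
Since the result is 1, base 5 gives no evidence that 353 is composite.

1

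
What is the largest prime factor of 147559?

61

147559 = 41 · 3599
3599 = 59 · 61
61 is prime.
So 147559 = 41 · 59 · 61; the largest prime factor is 61.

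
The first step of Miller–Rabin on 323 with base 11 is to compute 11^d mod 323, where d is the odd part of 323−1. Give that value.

323 − 1 = 322 = 2^1 · 161, so d = 161.
11^1 ≡ 11 (mod 323)
11^2 ≡ 11^2 = 121 ≡ 121 (mod 323)
11^4 ≡ 121^2 = 14641 ≡ 106 (mod 323)
11^8 ≡ 106^2 = 11236 ≡ 254 (mod 323)
11^16 ≡ 254^2 = 64516 ≡ 239 (mod 323)
11^32 ≡ 239^2 = 57121 ≡ 273 (mod 323)
11^64 ≡ 273^2 = 74529 ≡ 239 (mod 323)
11^128 ≡ 239^2 = 57121 ≡ 273 (mod 323)
161 = 128 + 32 + 1 in binary powers of 2.
So 11^161 ≡ 273 · 273 · 11 ≡ 45 (mod 323).
Squaring chain: 45; never reaches −1, so base 11 is a Miller–Rabin witness that 323 is composite.

45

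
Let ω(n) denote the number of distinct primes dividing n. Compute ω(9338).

4

9338 = 2 · 4669
4669 = 7 · 667
667 = 23 · 29
9338 = 2 · 7 · 23 · 29, which has 4 distinct prime factors.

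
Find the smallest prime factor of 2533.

2533 is odd.
Digit sum 13, not divisible by 3.
Ends in 3: not divisible by 5.
7: 2533 = 7·361 + 6
11: 2533 = 11·230 + 3
13: 2533 = 13·194 + 11
17: 2533 = 17·149

17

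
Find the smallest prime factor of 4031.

4031 is odd.
Digit sum 8, not divisible by 3.
Ends in 1: not divisible by 5.
7: 4031 = 7·575 + 6
11: 4031 = 11·366 + 5
13: 4031 = 13·310 + 1
17: 4031 = 17·237 + 2
19: 4031 = 19·212 + 3
23: 4031 = 23·175 + 6
29: 4031 = 29·139

29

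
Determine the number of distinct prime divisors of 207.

2

207 = 3^2 · 23
207 = 3^2 · 23, which has 2 distinct prime factors.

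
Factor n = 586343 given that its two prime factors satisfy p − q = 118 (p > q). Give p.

Since p = q + 118, we have 586343 = q(q + 118), so q² + 118q − 586343 = 0.
Discriminant: 118² + 4·586343 = 13924 + 2345372 = 2359296; √2359296 = 1536.
q = (−118 + 1536)/2 = 709, and p = q + 118 = 827.
Check: 709 · 827 = 586343.

827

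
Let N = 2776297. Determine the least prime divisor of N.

2776297 is odd.
Digit sum 40, not divisible by 3.
Ends in 7: not divisible by 5.
7: 2776297 = 7·396613 + 6
11: 2776297 = 11·252390 + 7
13: 2776297 = 13·213561 + 4
17: 2776297 = 17·163311 + 10
19: 2776297 = 19·146120 + 17
23: 2776297 = 23·120708 + 13
29: 2776297 = 29·95734 + 11
31: 2776297 = 31·89557 + 30
37: 2776297 = 37·75035 + 2
41: 2776297 = 41·67714 + 23
43: 2776297 = 43·64565 + 2
47: 2776297 = 47·59070 + 7
53: 2776297 = 53·52382 + 51
59: 2776297 = 59·47055 + 52
61: 2776297 = 61·45513 + 4
67: 2776297 = 67·41437 + 18
71: 2776297 = 71·39102 + 55
73: 2776297 = 73·38031 + 34
79: 2776297 = 79·35143

79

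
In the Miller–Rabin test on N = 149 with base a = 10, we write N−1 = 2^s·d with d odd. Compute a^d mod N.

105

149 − 1 = 148 = 2^2 · 37, so d = 37.
10^1 ≡ 10 (mod 149)
10^2 ≡ 10^2 = 100 ≡ 100 (mod 149)
10^4 ≡ 100^2 = 10000 ≡ 17 (mod 149)
10^8 ≡ 17^2 = 289 ≡ 140 (mod 149)
10^16 ≡ 140^2 = 19600 ≡ 81 (mod 149)
10^32 ≡ 81^2 = 6561 ≡ 5 (mod 149)
37 = 32 + 4 + 1 in binary powers of 2.
So 10^37 ≡ 5 · 17 · 10 ≡ 105 (mod 149).
Squaring chain: 105 → 148; reaches −1, so base 10 does not prove 149 composite.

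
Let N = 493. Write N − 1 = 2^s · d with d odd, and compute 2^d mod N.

493 − 1 = 492 = 2^2 · 123, so d = 123.
2^1 ≡ 2 (mod 493)
2^2 ≡ 2^2 = 4 ≡ 4 (mod 493)
2^4 ≡ 4^2 = 16 ≡ 16 (mod 493)
2^8 ≡ 16^2 = 256 ≡ 256 (mod 493)
2^16 ≡ 256^2 = 65536 ≡ 460 (mod 493)
2^32 ≡ 460^2 = 211600 ≡ 103 (mod 493)
2^64 ≡ 103^2 = 10609 ≡ 256 (mod 493)
123 = 64 + 32 + 16 + 8 + 2 + 1 in binary powers of 2.
So 2^123 ≡ 256 · 103 · 460 · 256 · 4 · 2 ≡ 76 (mod 493).
Squaring chain: 76 → 353; never reaches −1, so base 2 is a Miller–Rabin witness that 493 is composite.

76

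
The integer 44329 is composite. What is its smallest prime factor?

97

44329 is odd.
Digit sum 22, not divisible by 3.
Ends in 9: not divisible by 5.
7: 44329 = 7·6332 + 5
11: 44329 = 11·4029 + 10
13: 44329 = 13·3409 + 12
17: 44329 = 17·2607 + 10
19: 44329 = 19·2333 + 2
23: 44329 = 23·1927 + 8
29: 44329 = 29·1528 + 17
31: 44329 = 31·1429 + 30
37: 44329 = 37·1198 + 3
41: 44329 = 41·1081 + 8
43: 44329 = 43·1030 + 39
47: 44329 = 47·943 + 8
53: 44329 = 53·836 + 21
59: 44329 = 59·751 + 20
61: 44329 = 61·726 + 43
67: 44329 = 67·661 + 42
71: 44329 = 71·624 + 25
73: 44329 = 73·607 + 18
79: 44329 = 79·561 + 10
83: 44329 = 83·534 + 7
89: 44329 = 89·498 + 7
97: 44329 = 97·457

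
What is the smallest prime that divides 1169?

1169 is odd.
Digit sum 17, not divisible by 3.
Ends in 9: not divisible by 5.
7: 1169 = 7·167

7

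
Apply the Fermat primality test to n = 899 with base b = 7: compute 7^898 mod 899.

7^1 ≡ 7 (mod 899)
7^2 ≡ 7^2 = 49 ≡ 49 (mod 899)
7^4 ≡ 49^2 = 2401 ≡ 603 (mod 899)
7^8 ≡ 603^2 = 363609 ≡ 413 (mod 899)
7^16 ≡ 413^2 = 170569 ≡ 658 (mod 899)
7^32 ≡ 658^2 = 432964 ≡ 545 (mod 899)
7^64 ≡ 545^2 = 297025 ≡ 355 (mod 899)
7^128 ≡ 355^2 = 126025 ≡ 165 (mod 899)
7^256 ≡ 165^2 = 27225 ≡ 255 (mod 899)
7^512 ≡ 255^2 = 65025 ≡ 297 (mod 899)
898 = 512 + 256 + 128 + 2 in binary powers of 2.
So 7^898 ≡ 297 · 255 · 165 · 49 ≡ 484 (mod 899).
Since 484 ≠ 1, base 7 is a Fermat witness: 899 is composite.

484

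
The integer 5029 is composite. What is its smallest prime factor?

47

5029 is odd.
Digit sum 16, not divisible by 3.
Ends in 9: not divisible by 5.
7: 5029 = 7·718 + 3
11: 5029 = 11·457 + 2
13: 5029 = 13·386 + 11
17: 5029 = 17·295 + 14
19: 5029 = 19·264 + 13
23: 5029 = 23·218 + 15
29: 5029 = 29·173 + 12
31: 5029 = 31·162 + 7
37: 5029 = 37·135 + 34
41: 5029 = 41·122 + 27
43: 5029 = 43·116 + 41
47: 5029 = 47·107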